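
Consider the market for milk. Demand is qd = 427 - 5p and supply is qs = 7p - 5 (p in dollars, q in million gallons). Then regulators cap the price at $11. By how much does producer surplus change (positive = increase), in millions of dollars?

Without the control the market clears where 427 - 5p = 7p - 5, i.e. p* = 36 and q* = 247.
The ceiling of 11 is below the equilibrium price 36, so it binds.
At p = 11: qd = 427 - 5·11 = 372 and qs = 7·11 - 5 = 72.
Producer surplus without the control is ½ · (36 - 5/7) · 247 = 61009/14.
With the ceiling, producers sell 72 units at 11, so PS = ½ · (11 - 5/7) · 72 = 2592/7.
Change in producer surplus = 2592/7 - 61009/14 = -3987.5.

-3987.5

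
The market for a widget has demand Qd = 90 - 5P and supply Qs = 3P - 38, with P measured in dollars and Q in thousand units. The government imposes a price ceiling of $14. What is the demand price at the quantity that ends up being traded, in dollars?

17.2

Without the control the market clears where 90 - 5P = 3P - 38, i.e. P* = 16 and Q* = 10.
Since 14 < 16, the ceiling is binding.
At P = 14: Qd = 90 - 5·14 = 20 and Qs = 3·14 - 38 = 4.
Only 4 units reach the market. On the demand curve, the marginal buyer's willingness to pay at Q = 4 is (90 - 4)/5 = 17.2.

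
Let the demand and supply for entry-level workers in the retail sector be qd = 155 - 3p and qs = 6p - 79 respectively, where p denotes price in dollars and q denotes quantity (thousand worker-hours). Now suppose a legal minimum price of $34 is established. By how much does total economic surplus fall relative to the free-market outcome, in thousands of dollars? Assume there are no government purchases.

Equilibrium: 155 - 3p = 6p - 79, so 234 = 9p and p* = 26, q* = 77.
The floor of 34 is above the equilibrium price 26, so it binds.
At p = 34: qd = 155 - 3·34 = 53 and qs = 6·34 - 79 = 125.
Quantity traded falls to 53. At q = 53 the demand price is (155 - 53)/3 = 34 and the supply price is (79 + 53)/6 = 22.
Deadweight loss = ½ · (34 - 22) · (77 - 53) = ½ · 12 · 24 = 144.

144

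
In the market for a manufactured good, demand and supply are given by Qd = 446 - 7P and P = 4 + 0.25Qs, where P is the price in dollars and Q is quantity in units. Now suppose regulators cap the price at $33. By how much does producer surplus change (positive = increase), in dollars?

Rearranging supply gives Qs = 4P - 16. In a free market, 446 - 7P = 4P - 16 gives the equilibrium P* = 42, Q* = 152.
Since 33 < 42, the ceiling is binding.
At P = 33: Qd = 446 - 7·33 = 215 and Qs = 4·33 - 16 = 116.
Producer surplus without the control is ½ · (42 - 4) · 152 = 2888.
With the ceiling, producers sell 116 units at 33, so PS = ½ · (33 - 4) · 116 = 1682.
Change in producer surplus = 1682 - 2888 = -1206.

-1206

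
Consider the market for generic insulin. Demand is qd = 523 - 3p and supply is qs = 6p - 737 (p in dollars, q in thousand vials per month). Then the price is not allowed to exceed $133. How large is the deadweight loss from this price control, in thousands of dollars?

441

Equilibrium: 523 - 3p = 6p - 737, so 1260 = 9p and p* = 140, q* = 103.
Since 133 < 140, the ceiling is binding.
At p = 133: qd = 523 - 3·133 = 124 and qs = 6·133 - 737 = 61.
Quantity traded falls to 61. At q = 61 the demand price is (523 - 61)/3 = 154 and the supply price is (737 + 61)/6 = 133.
Deadweight loss = ½ · (154 - 133) · (103 - 61) = ½ · 21 · 42 = 441.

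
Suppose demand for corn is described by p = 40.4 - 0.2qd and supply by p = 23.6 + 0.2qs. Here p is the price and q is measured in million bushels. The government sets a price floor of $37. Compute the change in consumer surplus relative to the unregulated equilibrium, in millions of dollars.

Rearranging demand gives qd = 202 - 5p; rearranging supply gives qs = 5p - 118. Setting quantity demanded equal to quantity supplied, 202 - 5p = 5p - 118, gives p* = 32 and q* = 42.
The floor of 37 is above the equilibrium price 32, so it binds.
At p = 37: qd = 202 - 5·37 = 17 and qs = 5·37 - 118 = 67.
Consumer surplus without the control is ½ · (40.4 - 32) · 42 = 176.4.
With the floor, consumers buy 17 units at 37, so CS = ½ · (40.4 - 37) · 17 = 28.9.
Change in consumer surplus = 28.9 - 176.4 = -147.5.

-147.5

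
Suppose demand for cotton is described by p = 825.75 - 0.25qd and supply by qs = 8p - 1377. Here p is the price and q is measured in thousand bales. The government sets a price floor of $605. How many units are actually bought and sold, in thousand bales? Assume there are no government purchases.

Rearranging demand gives qd = 3303 - 4p. Equilibrium: 3303 - 4p = 8p - 1377, so 4680 = 12p and p* = 390, q* = 1743.
Since 605 > 390, the floor is binding.
At p = 605: qd = 3303 - 4·605 = 883 and qs = 8·605 - 1377 = 3463.
The quantity actually transacted is the short side, demand: 883.

883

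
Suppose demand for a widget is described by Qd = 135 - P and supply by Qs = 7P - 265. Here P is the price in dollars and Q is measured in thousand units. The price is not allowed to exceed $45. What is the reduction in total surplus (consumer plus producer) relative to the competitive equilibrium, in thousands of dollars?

700

Without the control the market clears where 135 - P = 7P - 265, i.e. P* = 50 and Q* = 85.
Since 45 < 50, the ceiling is binding.
At P = 45: Qd = 135 - 45 = 90 and Qs = 7·45 - 265 = 50.
Quantity traded falls to 50. At Q = 50 the demand price is 135 - 50 = 85 and the supply price is (265 + 50)/7 = 45.
Deadweight loss = ½ · (85 - 45) · (85 - 50) = ½ · 40 · 35 = 700.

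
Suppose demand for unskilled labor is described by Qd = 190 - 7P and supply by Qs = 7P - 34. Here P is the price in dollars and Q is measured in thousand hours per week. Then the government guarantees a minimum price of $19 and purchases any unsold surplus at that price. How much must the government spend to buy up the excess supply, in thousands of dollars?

Equilibrium: 190 - 7P = 7P - 34, so 224 = 14P and P* = 16, Q* = 78.
Since 19 > 16, the floor is binding.
At P = 19: Qd = 190 - 7·19 = 57 and Qs = 7·19 - 34 = 99.
Surplus = Qs - Qd = 42.
Government expenditure = surplus × support price = 42 × 19 = 798.

798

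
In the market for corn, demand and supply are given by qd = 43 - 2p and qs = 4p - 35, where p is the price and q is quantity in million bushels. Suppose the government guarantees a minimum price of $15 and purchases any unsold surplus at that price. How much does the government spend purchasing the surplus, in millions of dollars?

Setting quantity demanded equal to quantity supplied, 43 - 2p = 4p - 35, gives p* = 13 and q* = 17.
Because the floor (15) lies above the market-clearing price, it is binding.
At p = 15: qd = 43 - 2·15 = 13 and qs = 4·15 - 35 = 25.
Surplus = qs - qd = 12.
Government expenditure = surplus × support price = 12 × 15 = 180.

180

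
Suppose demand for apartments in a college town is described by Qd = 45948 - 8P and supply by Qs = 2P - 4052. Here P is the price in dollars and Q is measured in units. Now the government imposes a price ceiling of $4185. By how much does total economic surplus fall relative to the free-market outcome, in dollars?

Setting quantity demanded equal to quantity supplied, 45948 - 8P = 2P - 4052, gives P* = 5000 and Q* = 5948.
Since 4185 < 5000, the ceiling is binding.
At P = 4185: Qd = 45948 - 8·4185 = 12468 and Qs = 2·4185 - 4052 = 4318.
Quantity traded falls to 4318. At Q = 4318 the demand price is (45948 - 4318)/8 = 5203.75 and the supply price is (4052 + 4318)/2 = 4185.
Deadweight loss = ½ · (5203.75 - 4185) · (5948 - 4318) = ½ · 1018.75 · 1630 = 830281.25.

830281.25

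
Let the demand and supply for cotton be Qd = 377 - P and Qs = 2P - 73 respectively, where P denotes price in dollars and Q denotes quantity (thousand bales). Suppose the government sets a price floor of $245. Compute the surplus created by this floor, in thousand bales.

In a free market, 377 - P = 2P - 73 gives the equilibrium P* = 150, Q* = 227.
The floor of 245 is above the equilibrium price 150, so it binds.
At P = 245: Qd = 377 - 245 = 132 and Qs = 2·245 - 73 = 417.
Surplus = Qs - Qd = 417 - 132 = 285.

285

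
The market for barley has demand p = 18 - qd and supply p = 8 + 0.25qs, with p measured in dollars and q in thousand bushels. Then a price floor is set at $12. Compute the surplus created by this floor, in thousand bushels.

Rearranging demand gives qd = 18 - p; rearranging supply gives qs = 4p - 32. Without the control the market clears where 18 - p = 4p - 32, i.e. p* = 10 and q* = 8.
The floor of 12 is above the equilibrium price 10, so it binds.
At p = 12: qd = 18 - 12 = 6 and qs = 4·12 - 32 = 16.
Surplus = qs - qd = 16 - 6 = 10.

10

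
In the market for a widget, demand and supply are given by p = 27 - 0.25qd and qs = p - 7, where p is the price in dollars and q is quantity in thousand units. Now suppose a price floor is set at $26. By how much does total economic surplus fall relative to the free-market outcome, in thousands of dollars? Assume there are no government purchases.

Rearranging demand gives qd = 108 - 4p. Without the control the market clears where 108 - 4p = p - 7, i.e. p* = 23 and q* = 16.
Since 26 > 23, the floor is binding.
At p = 26: qd = 108 - 4·26 = 4 and qs = 26 - 7 = 19.
Quantity traded falls to 4. At q = 4 the demand price is (108 - 4)/4 = 26 and the supply price is 7 + 4 = 11.
Deadweight loss = ½ · (26 - 11) · (16 - 4) = ½ · 15 · 12 = 90.

90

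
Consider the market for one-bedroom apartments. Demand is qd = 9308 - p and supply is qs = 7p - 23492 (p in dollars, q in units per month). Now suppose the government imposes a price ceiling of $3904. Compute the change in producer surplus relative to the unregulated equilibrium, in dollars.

Setting quantity demanded equal to quantity supplied, 9308 - p = 7p - 23492, gives p* = 4100 and q* = 5208.
Since 3904 < 4100, the ceiling is binding.
At p = 3904: qd = 9308 - 3904 = 5404 and qs = 7·3904 - 23492 = 3836.
Producer surplus without the control is ½ · (4100 - 3356) · 5208 = 1937376.
With the ceiling, producers sell 3836 units at 3904, so PS = ½ · (3904 - 3356) · 3836 = 1051064.
Change in producer surplus = 1051064 - 1937376 = -886312.

-886312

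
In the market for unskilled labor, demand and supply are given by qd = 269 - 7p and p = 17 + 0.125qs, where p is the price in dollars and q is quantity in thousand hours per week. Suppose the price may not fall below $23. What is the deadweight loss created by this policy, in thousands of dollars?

Rearranging supply gives qs = 8p - 136. Equilibrium: 269 - 7p = 8p - 136, so 405 = 15p and p* = 27, q* = 80.
The floor of 23 is below the equilibrium price 27, so it is not binding; the market clears at p* = 27, q* = 80.
Since the control does not bind, no trades are prevented and deadweight loss is zero.

0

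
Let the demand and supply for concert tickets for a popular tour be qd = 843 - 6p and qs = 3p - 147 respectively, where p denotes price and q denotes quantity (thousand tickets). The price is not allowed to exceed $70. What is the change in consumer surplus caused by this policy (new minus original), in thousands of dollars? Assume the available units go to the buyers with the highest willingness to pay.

1320

Without the control the market clears where 843 - 6p = 3p - 147, i.e. p* = 110 and q* = 183.
The ceiling of 70 is below the equilibrium price 110, so it binds.
At p = 70: qd = 843 - 6·70 = 423 and qs = 3·70 - 147 = 63.
Consumer surplus without the control is ½ · (140.5 - 110) · 183 = 2790.75.
With the ceiling, 63 units are sold at 70 (assume they go to the highest-value buyers). The demand price at q = 63 is 130, so CS = ½ · [(140.5 - 70) + (130 - 70)] · 63 = 4110.75.
Change in consumer surplus = 4110.75 - 2790.75 = 1320.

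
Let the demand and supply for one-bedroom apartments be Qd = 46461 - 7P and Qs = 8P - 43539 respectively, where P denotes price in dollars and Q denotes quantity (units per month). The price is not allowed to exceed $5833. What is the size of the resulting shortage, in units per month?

2505

Setting quantity demanded equal to quantity supplied, 46461 - 7P = 8P - 43539, gives P* = 6000 and Q* = 4461.
Since 5833 < 6000, the ceiling is binding.
At P = 5833: Qd = 46461 - 7·5833 = 5630 and Qs = 8·5833 - 43539 = 3125.
Shortage = Qd - Qs = 5630 - 3125 = 2505.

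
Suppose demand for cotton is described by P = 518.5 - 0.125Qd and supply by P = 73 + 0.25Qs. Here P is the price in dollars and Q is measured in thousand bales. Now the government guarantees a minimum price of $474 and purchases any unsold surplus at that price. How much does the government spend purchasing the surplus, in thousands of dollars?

591552

Rearranging demand gives Qd = 4148 - 8P; rearranging supply gives Qs = 4P - 292. In a free market, 4148 - 8P = 4P - 292 gives the equilibrium P* = 370, Q* = 1188.
Because the floor (474) lies above the market-clearing price, it is binding.
At P = 474: Qd = 4148 - 8·474 = 356 and Qs = 4·474 - 292 = 1604.
Surplus = Qs - Qd = 1248.
Government expenditure = surplus × support price = 1248 × 474 = 591552.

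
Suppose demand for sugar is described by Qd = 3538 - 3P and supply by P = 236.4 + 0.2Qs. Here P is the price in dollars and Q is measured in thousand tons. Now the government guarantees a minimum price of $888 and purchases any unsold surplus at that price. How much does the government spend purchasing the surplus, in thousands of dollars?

2116992

Rearranging supply gives Qs = 5P - 1182. Equilibrium: 3538 - 3P = 5P - 1182, so 4720 = 8P and P* = 590, Q* = 1768.
The floor of 888 is above the equilibrium price 590, so it binds.
At P = 888: Qd = 3538 - 3·888 = 874 and Qs = 5·888 - 1182 = 3258.
Surplus = Qs - Qd = 2384.
Government expenditure = surplus × support price = 2384 × 888 = 2116992.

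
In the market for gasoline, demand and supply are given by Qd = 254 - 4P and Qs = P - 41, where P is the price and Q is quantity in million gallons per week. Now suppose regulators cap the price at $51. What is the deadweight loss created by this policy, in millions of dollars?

Equilibrium: 254 - 4P = P - 41, so 295 = 5P and P* = 59, Q* = 18.
Because the ceiling (51) lies below the market-clearing price, it is binding.
At P = 51: Qd = 254 - 4·51 = 50 and Qs = 51 - 41 = 10.
Quantity traded falls to 10. At Q = 10 the demand price is (254 - 10)/4 = 61 and the supply price is 41 + 10 = 51.
Deadweight loss = ½ · (61 - 51) · (18 - 10) = ½ · 10 · 8 = 40.

40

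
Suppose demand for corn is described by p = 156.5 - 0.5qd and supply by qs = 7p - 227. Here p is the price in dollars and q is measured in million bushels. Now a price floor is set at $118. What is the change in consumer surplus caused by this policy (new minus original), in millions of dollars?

Rearranging demand gives qd = 313 - 2p. Equilibrium: 313 - 2p = 7p - 227, so 540 = 9p and p* = 60, q* = 193.
Because the floor (118) lies above the market-clearing price, it is binding.
At p = 118: qd = 313 - 2·118 = 77 and qs = 7·118 - 227 = 599.
Consumer surplus without the control is ½ · (156.5 - 60) · 193 = 9312.25.
With the floor, consumers buy 77 units at 118, so CS = ½ · (156.5 - 118) · 77 = 1482.25.
Change in consumer surplus = 1482.25 - 9312.25 = -7830.

-7830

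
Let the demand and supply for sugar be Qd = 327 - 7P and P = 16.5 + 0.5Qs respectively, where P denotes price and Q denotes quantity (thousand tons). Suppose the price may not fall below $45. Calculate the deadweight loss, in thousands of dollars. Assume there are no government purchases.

Rearranging supply gives Qs = 2P - 33. Setting quantity demanded equal to quantity supplied, 327 - 7P = 2P - 33, gives P* = 40 and Q* = 47.
Since 45 > 40, the floor is binding.
At P = 45: Qd = 327 - 7·45 = 12 and Qs = 2·45 - 33 = 57.
Quantity traded falls to 12. At Q = 12 the demand price is (327 - 12)/7 = 45 and the supply price is (33 + 12)/2 = 22.5.
Deadweight loss = ½ · (45 - 22.5) · (47 - 12) = ½ · 22.5 · 35 = 393.75.

393.75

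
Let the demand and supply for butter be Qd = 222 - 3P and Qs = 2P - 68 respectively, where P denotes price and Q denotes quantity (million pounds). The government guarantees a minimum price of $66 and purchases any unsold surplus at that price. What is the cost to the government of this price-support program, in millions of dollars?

Without the control the market clears where 222 - 3P = 2P - 68, i.e. P* = 58 and Q* = 48.
Because the floor (66) lies above the market-clearing price, it is binding.
At P = 66: Qd = 222 - 3·66 = 24 and Qs = 2·66 - 68 = 64.
Surplus = Qs - Qd = 40.
Government expenditure = surplus × support price = 40 × 66 = 2640.

2640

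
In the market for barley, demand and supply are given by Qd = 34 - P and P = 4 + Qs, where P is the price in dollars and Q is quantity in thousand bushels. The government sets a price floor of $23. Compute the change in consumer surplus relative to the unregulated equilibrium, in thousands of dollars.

-52

Rearranging supply gives Qs = P - 4. Equilibrium: 34 - P = P - 4, so 38 = 2P and P* = 19, Q* = 15.
Since 23 > 19, the floor is binding.
At P = 23: Qd = 34 - 23 = 11 and Qs = 23 - 4 = 19.
Consumer surplus without the control is ½ · (34 - 19) · 15 = 112.5.
With the floor, consumers buy 11 units at 23, so CS = ½ · (34 - 23) · 11 = 60.5.
Change in consumer surplus = 60.5 - 112.5 = -52.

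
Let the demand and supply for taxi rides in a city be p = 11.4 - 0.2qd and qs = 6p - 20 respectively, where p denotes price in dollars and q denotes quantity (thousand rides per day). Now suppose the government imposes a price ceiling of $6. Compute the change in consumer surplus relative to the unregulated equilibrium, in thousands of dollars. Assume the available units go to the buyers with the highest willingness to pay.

12.4

Rearranging demand gives qd = 57 - 5p. Setting quantity demanded equal to quantity supplied, 57 - 5p = 6p - 20, gives p* = 7 and q* = 22.
Since 6 < 7, the ceiling is binding.
At p = 6: qd = 57 - 5·6 = 27 and qs = 6·6 - 20 = 16.
Consumer surplus without the control is ½ · (11.4 - 7) · 22 = 48.4.
With the ceiling, 16 units are sold at 6 (assume they go to the highest-value buyers). The demand price at q = 16 is 8.2, so CS = ½ · [(11.4 - 6) + (8.2 - 6)] · 16 = 60.8.
Change in consumer surplus = 60.8 - 48.4 = 12.4.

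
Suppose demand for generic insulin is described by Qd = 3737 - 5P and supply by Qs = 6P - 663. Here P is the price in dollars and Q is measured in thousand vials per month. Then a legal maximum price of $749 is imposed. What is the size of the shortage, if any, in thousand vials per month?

Without the control the market clears where 3737 - 5P = 6P - 663, i.e. P* = 400 and Q* = 1737.
Since 749 is above P* = 400, the ceiling does not bind and the free-market outcome prevails.
Since the control does not bind, there is no shortage.

0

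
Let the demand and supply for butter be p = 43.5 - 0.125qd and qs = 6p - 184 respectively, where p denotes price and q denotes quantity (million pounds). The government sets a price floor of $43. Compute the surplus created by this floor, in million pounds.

70

Rearranging demand gives qd = 348 - 8p. Without the control the market clears where 348 - 8p = 6p - 184, i.e. p* = 38 and q* = 44.
Since 43 > 38, the floor is binding.
At p = 43: qd = 348 - 8·43 = 4 and qs = 6·43 - 184 = 74.
Surplus = qs - qd = 74 - 4 = 70.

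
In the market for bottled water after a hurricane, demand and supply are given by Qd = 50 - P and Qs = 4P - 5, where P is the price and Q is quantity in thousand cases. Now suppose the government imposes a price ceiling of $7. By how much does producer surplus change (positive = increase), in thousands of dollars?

-124

Without the control the market clears where 50 - P = 4P - 5, i.e. P* = 11 and Q* = 39.
The ceiling of 7 is below the equilibrium price 11, so it binds.
At P = 7: Qd = 50 - 7 = 43 and Qs = 4·7 - 5 = 23.
Producer surplus without the control is ½ · (11 - 1.25) · 39 = 190.125.
With the ceiling, producers sell 23 units at 7, so PS = ½ · (7 - 1.25) · 23 = 66.125.
Change in producer surplus = 66.125 - 190.125 = -124.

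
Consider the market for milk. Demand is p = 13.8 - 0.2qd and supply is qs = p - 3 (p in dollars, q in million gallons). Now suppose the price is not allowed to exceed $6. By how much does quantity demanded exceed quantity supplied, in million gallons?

Rearranging demand gives qd = 69 - 5p. Equilibrium: 69 - 5p = p - 3, so 72 = 6p and p* = 12, q* = 9.
Because the ceiling (6) lies below the market-clearing price, it is binding.
At p = 6: qd = 69 - 5·6 = 39 and qs = 6 - 3 = 3.
Shortage = qd - qs = 39 - 3 = 36.

36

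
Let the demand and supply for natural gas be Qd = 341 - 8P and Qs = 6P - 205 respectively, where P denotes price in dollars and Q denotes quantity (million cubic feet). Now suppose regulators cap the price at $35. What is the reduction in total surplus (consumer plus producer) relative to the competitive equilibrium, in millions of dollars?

84

Equilibrium: 341 - 8P = 6P - 205, so 546 = 14P and P* = 39, Q* = 29.
The ceiling of 35 is below the equilibrium price 39, so it binds.
At P = 35: Qd = 341 - 8·35 = 61 and Qs = 6·35 - 205 = 5.
Quantity traded falls to 5. At Q = 5 the demand price is (341 - 5)/8 = 42 and the supply price is (205 + 5)/6 = 35.
Deadweight loss = ½ · (42 - 35) · (29 - 5) = ½ · 7 · 24 = 84.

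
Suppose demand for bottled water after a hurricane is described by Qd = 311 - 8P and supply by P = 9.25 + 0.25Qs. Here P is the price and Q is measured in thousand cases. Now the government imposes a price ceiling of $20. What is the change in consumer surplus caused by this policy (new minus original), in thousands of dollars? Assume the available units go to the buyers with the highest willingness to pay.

306

Rearranging supply gives Qs = 4P - 37. Equilibrium: 311 - 8P = 4P - 37, so 348 = 12P and P* = 29, Q* = 79.
The ceiling of 20 is below the equilibrium price 29, so it binds.
At P = 20: Qd = 311 - 8·20 = 151 and Qs = 4·20 - 37 = 43.
Consumer surplus without the control is ½ · (38.875 - 29) · 79 = 390.0625.
With the ceiling, 43 units are sold at 20 (assume they go to the highest-value buyers). The demand price at Q = 43 is 33.5, so CS = ½ · [(38.875 - 20) + (33.5 - 20)] · 43 = 696.0625.
Change in consumer surplus = 696.0625 - 390.0625 = 306.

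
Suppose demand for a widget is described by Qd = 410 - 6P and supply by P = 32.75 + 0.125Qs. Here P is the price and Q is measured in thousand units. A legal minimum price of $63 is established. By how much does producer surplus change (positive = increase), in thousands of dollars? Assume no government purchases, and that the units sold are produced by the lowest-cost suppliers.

Rearranging supply gives Qs = 8P - 262. Equilibrium: 410 - 6P = 8P - 262, so 672 = 14P and P* = 48, Q* = 122.
Because the floor (63) lies above the market-clearing price, it is binding.
At P = 63: Qd = 410 - 6·63 = 32 and Qs = 8·63 - 262 = 242.
Producer surplus without the control is ½ · (48 - 32.75) · 122 = 930.25.
With the floor, 32 units are sold at 63. The supply price at Q = 32 is 36.75, so PS = ½ · [(63 - 32.75) + (63 - 36.75)] · 32 = 904.
Change in producer surplus = 904 - 930.25 = -26.25.

-26.25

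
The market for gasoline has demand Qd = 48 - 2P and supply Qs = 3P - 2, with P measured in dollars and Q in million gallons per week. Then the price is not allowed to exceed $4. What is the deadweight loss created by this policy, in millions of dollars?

Equilibrium: 48 - 2P = 3P - 2, so 50 = 5P and P* = 10, Q* = 28.
Because the ceiling (4) lies below the market-clearing price, it is binding.
At P = 4: Qd = 48 - 2·4 = 40 and Qs = 3·4 - 2 = 10.
Quantity traded falls to 10. At Q = 10 the demand price is (48 - 10)/2 = 19 and the supply price is (2 + 10)/3 = 4.
Deadweight loss = ½ · (19 - 4) · (28 - 10) = ½ · 15 · 18 = 135.

135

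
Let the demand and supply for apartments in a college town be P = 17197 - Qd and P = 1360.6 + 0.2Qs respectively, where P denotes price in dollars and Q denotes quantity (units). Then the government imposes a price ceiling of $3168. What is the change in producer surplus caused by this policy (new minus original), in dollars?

Rearranging demand gives Qd = 17197 - P; rearranging supply gives Qs = 5P - 6803. Setting quantity demanded equal to quantity supplied, 17197 - P = 5P - 6803, gives P* = 4000 and Q* = 13197.
Since 3168 < 4000, the ceiling is binding.
At P = 3168: Qd = 17197 - 3168 = 14029 and Qs = 5·3168 - 6803 = 9037.
Producer surplus without the control is ½ · (4000 - 1360.6) · 13197 = 17416080.9.
With the ceiling, producers sell 9037 units at 3168, so PS = ½ · (3168 - 1360.6) · 9037 = 8166736.9.
Change in producer surplus = 8166736.9 - 17416080.9 = -9249344.

-9249344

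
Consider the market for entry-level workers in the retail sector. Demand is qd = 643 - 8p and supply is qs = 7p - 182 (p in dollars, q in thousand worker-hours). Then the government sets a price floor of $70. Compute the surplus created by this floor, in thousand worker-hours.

225

Setting quantity demanded equal to quantity supplied, 643 - 8p = 7p - 182, gives p* = 55 and q* = 203.
Because the floor (70) lies above the market-clearing price, it is binding.
At p = 70: qd = 643 - 8·70 = 83 and qs = 7·70 - 182 = 308.
Surplus = qs - qd = 308 - 83 = 225.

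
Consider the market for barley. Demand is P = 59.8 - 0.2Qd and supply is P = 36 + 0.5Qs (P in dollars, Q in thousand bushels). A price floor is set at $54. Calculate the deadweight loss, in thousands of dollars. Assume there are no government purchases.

8.75

Rearranging demand gives Qd = 299 - 5P; rearranging supply gives Qs = 2P - 72. Without the control the market clears where 299 - 5P = 2P - 72, i.e. P* = 53 and Q* = 34.
Since 54 > 53, the floor is binding.
At P = 54: Qd = 299 - 5·54 = 29 and Qs = 2·54 - 72 = 36.
Quantity traded falls to 29. At Q = 29 the demand price is (299 - 29)/5 = 54 and the supply price is (72 + 29)/2 = 50.5.
Deadweight loss = ½ · (54 - 50.5) · (34 - 29) = ½ · 3.5 · 5 = 8.75.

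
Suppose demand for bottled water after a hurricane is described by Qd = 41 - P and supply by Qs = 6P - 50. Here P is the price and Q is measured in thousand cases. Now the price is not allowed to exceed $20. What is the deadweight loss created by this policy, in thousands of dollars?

0

In a free market, 41 - P = 6P - 50 gives the equilibrium P* = 13, Q* = 28.
The ceiling of 20 is above the equilibrium price 13, so it is not binding; the market clears at P* = 13, Q* = 28.
Since the control does not bind, no trades are prevented and deadweight loss is zero.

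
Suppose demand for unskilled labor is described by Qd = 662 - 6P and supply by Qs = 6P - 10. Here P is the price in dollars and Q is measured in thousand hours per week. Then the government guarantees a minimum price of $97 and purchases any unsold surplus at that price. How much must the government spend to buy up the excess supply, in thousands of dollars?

In a free market, 662 - 6P = 6P - 10 gives the equilibrium P* = 56, Q* = 326.
Since 97 > 56, the floor is binding.
At P = 97: Qd = 662 - 6·97 = 80 and Qs = 6·97 - 10 = 572.
Surplus = Qs - Qd = 492.
Government expenditure = surplus × support price = 492 × 97 = 47724.

47724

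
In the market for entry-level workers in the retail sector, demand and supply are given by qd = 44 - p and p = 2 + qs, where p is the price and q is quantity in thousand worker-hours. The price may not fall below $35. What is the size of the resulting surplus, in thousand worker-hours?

Rearranging supply gives qs = p - 2. Without the control the market clears where 44 - p = p - 2, i.e. p* = 23 and q* = 21.
Since 35 > 23, the floor is binding.
At p = 35: qd = 44 - 35 = 9 and qs = 35 - 2 = 33.
Surplus = qs - qd = 33 - 9 = 24.

24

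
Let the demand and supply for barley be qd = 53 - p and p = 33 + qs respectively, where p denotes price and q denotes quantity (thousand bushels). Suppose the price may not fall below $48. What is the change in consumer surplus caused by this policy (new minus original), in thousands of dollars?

-37.5

Rearranging supply gives qs = p - 33. Without the control the market clears where 53 - p = p - 33, i.e. p* = 43 and q* = 10.
Because the floor (48) lies above the market-clearing price, it is binding.
At p = 48: qd = 53 - 48 = 5 and qs = 48 - 33 = 15.
Consumer surplus without the control is ½ · (53 - 43) · 10 = 50.
With the floor, consumers buy 5 units at 48, so CS = ½ · (53 - 48) · 5 = 12.5.
Change in consumer surplus = 12.5 - 50 = -37.5.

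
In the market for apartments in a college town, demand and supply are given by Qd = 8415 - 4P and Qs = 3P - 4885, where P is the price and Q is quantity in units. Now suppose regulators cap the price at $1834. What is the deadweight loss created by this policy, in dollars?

In a free market, 8415 - 4P = 3P - 4885 gives the equilibrium P* = 1900, Q* = 815.
Since 1834 < 1900, the ceiling is binding.
At P = 1834: Qd = 8415 - 4·1834 = 1079 and Qs = 3·1834 - 4885 = 617.
Quantity traded falls to 617. At Q = 617 the demand price is (8415 - 617)/4 = 1949.5 and the supply price is (4885 + 617)/3 = 1834.
Deadweight loss = ½ · (1949.5 - 1834) · (815 - 617) = ½ · 115.5 · 198 = 11434.5.

11434.5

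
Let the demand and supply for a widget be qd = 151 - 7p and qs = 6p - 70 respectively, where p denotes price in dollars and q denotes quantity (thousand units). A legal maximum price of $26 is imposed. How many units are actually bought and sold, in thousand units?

32

Setting quantity demanded equal to quantity supplied, 151 - 7p = 6p - 70, gives p* = 17 and q* = 32.
The ceiling of 26 is above the equilibrium price 17, so it is not binding; the market clears at p* = 17, q* = 32.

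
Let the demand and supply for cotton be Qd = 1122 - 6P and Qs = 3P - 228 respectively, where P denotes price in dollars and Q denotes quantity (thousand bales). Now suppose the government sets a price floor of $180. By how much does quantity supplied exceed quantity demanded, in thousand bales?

Setting quantity demanded equal to quantity supplied, 1122 - 6P = 3P - 228, gives P* = 150 and Q* = 222.
The floor of 180 is above the equilibrium price 150, so it binds.
At P = 180: Qd = 1122 - 6·180 = 42 and Qs = 3·180 - 228 = 312.
Surplus = Qs - Qd = 312 - 42 = 270.

270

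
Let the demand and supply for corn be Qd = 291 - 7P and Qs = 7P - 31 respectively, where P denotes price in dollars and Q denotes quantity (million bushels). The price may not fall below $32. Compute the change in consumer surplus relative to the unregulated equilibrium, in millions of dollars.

Setting quantity demanded equal to quantity supplied, 291 - 7P = 7P - 31, gives P* = 23 and Q* = 130.
The floor of 32 is above the equilibrium price 23, so it binds.
At P = 32: Qd = 291 - 7·32 = 67 and Qs = 7·32 - 31 = 193.
Consumer surplus without the control is ½ · (291/7 - 23) · 130 = 8450/7.
With the floor, consumers buy 67 units at 32, so CS = ½ · (291/7 - 32) · 67 = 4489/14.
Change in consumer surplus = 4489/14 - 8450/7 = -886.5.

-886.5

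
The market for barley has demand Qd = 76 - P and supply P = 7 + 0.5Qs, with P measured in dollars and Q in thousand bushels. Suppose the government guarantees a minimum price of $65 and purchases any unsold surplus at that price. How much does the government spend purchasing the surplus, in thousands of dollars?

6825

Rearranging supply gives Qs = 2P - 14. Setting quantity demanded equal to quantity supplied, 76 - P = 2P - 14, gives P* = 30 and Q* = 46.
Because the floor (65) lies above the market-clearing price, it is binding.
At P = 65: Qd = 76 - 65 = 11 and Qs = 2·65 - 14 = 116.
Surplus = Qs - Qd = 105.
Government expenditure = surplus × support price = 105 × 65 = 6825.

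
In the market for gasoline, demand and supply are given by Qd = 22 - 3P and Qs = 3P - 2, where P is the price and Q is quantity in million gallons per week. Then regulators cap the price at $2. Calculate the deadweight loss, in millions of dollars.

12

Equilibrium: 22 - 3P = 3P - 2, so 24 = 6P and P* = 4, Q* = 10.
Because the ceiling (2) lies below the market-clearing price, it is binding.
At P = 2: Qd = 22 - 3·2 = 16 and Qs = 3·2 - 2 = 4.
Quantity traded falls to 4. At Q = 4 the demand price is (22 - 4)/3 = 6 and the supply price is (2 + 4)/3 = 2.
Deadweight loss = ½ · (6 - 2) · (10 - 4) = ½ · 4 · 6 = 12.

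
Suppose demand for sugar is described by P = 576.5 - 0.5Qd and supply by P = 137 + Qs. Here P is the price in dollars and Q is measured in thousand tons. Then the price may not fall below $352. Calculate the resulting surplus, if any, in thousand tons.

Rearranging demand gives Qd = 1153 - 2P; rearranging supply gives Qs = P - 137. Setting quantity demanded equal to quantity supplied, 1153 - 2P = P - 137, gives P* = 430 and Q* = 293.
Since 352 is below P* = 430, the floor does not bind and the free-market outcome prevails.
Since the control does not bind, there is no surplus.

0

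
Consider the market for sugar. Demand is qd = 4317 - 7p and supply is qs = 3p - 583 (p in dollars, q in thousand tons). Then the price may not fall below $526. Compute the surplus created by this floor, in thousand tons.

In a free market, 4317 - 7p = 3p - 583 gives the equilibrium p* = 490, q* = 887.
Since 526 > 490, the floor is binding.
At p = 526: qd = 4317 - 7·526 = 635 and qs = 3·526 - 583 = 995.
Surplus = qs - qd = 995 - 635 = 360.

360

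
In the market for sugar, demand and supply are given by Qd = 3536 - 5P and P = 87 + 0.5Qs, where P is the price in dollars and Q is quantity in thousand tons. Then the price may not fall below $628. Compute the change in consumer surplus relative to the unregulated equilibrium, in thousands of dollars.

Rearranging supply gives Qs = 2P - 174. Equilibrium: 3536 - 5P = 2P - 174, so 3710 = 7P and P* = 530, Q* = 886.
Because the floor (628) lies above the market-clearing price, it is binding.
At P = 628: Qd = 3536 - 5·628 = 396 and Qs = 2·628 - 174 = 1082.
Consumer surplus without the control is ½ · (707.2 - 530) · 886 = 78499.6.
With the floor, consumers buy 396 units at 628, so CS = ½ · (707.2 - 628) · 396 = 15681.6.
Change in consumer surplus = 15681.6 - 78499.6 = -62818.

-62818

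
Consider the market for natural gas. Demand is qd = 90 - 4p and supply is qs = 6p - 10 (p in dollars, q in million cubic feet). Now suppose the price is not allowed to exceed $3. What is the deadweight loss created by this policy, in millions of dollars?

Without the control the market clears where 90 - 4p = 6p - 10, i.e. p* = 10 and q* = 50.
Since 3 < 10, the ceiling is binding.
At p = 3: qd = 90 - 4·3 = 78 and qs = 6·3 - 10 = 8.
Quantity traded falls to 8. At q = 8 the demand price is (90 - 8)/4 = 20.5 and the supply price is (10 + 8)/6 = 3.
Deadweight loss = ½ · (20.5 - 3) · (50 - 8) = ½ · 17.5 · 42 = 367.5.

367.5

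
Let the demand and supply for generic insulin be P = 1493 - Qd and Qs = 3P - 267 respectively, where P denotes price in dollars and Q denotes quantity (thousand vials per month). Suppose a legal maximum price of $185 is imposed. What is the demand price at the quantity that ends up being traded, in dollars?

1205

Rearranging demand gives Qd = 1493 - P. In a free market, 1493 - P = 3P - 267 gives the equilibrium P* = 440, Q* = 1053.
Since 185 < 440, the ceiling is binding.
At P = 185: Qd = 1493 - 185 = 1308 and Qs = 3·185 - 267 = 288.
Only 288 units reach the market. On the demand curve, the marginal buyer's willingness to pay at Q = 288 is (1493 - 288) = 1205.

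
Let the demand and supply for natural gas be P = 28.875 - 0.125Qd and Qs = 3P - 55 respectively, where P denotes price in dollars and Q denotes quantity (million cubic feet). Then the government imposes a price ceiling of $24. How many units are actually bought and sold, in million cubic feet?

17

Rearranging demand gives Qd = 231 - 8P. In a free market, 231 - 8P = 3P - 55 gives the equilibrium P* = 26, Q* = 23.
The ceiling of 24 is below the equilibrium price 26, so it binds.
At P = 24: Qd = 231 - 8·24 = 39 and Qs = 3·24 - 55 = 17.
The quantity actually transacted is the short side, supply: 17.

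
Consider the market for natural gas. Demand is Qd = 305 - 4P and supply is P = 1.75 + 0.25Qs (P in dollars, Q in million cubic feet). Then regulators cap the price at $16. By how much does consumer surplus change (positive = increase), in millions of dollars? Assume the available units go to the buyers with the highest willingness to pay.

Rearranging supply gives Qs = 4P - 7. Without the control the market clears where 305 - 4P = 4P - 7, i.e. P* = 39 and Q* = 149.
Since 16 < 39, the ceiling is binding.
At P = 16: Qd = 305 - 4·16 = 241 and Qs = 4·16 - 7 = 57.
Consumer surplus without the control is ½ · (76.25 - 39) · 149 = 2775.125.
With the ceiling, 57 units are sold at 16 (assume they go to the highest-value buyers). The demand price at Q = 57 is 62, so CS = ½ · [(76.25 - 16) + (62 - 16)] · 57 = 3028.125.
Change in consumer surplus = 3028.125 - 2775.125 = 253.

253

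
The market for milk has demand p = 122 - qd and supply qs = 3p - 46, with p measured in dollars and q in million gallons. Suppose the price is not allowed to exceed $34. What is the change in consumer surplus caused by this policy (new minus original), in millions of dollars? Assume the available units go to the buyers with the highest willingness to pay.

160

Rearranging demand gives qd = 122 - p. Equilibrium: 122 - p = 3p - 46, so 168 = 4p and p* = 42, q* = 80.
The ceiling of 34 is below the equilibrium price 42, so it binds.
At p = 34: qd = 122 - 34 = 88 and qs = 3·34 - 46 = 56.
Consumer surplus without the control is ½ · (122 - 42) · 80 = 3200.
With the ceiling, 56 units are sold at 34 (assume they go to the highest-value buyers). The demand price at q = 56 is 66, so CS = ½ · [(122 - 34) + (66 - 34)] · 56 = 3360.
Change in consumer surplus = 3360 - 3200 = 160.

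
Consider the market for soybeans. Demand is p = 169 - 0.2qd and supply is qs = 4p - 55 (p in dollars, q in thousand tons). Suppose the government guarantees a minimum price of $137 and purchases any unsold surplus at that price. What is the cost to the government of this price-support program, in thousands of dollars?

Rearranging demand gives qd = 845 - 5p. Without the control the market clears where 845 - 5p = 4p - 55, i.e. p* = 100 and q* = 345.
Since 137 > 100, the floor is binding.
At p = 137: qd = 845 - 5·137 = 160 and qs = 4·137 - 55 = 493.
Surplus = qs - qd = 333.
Government expenditure = surplus × support price = 333 × 137 = 45621.

45621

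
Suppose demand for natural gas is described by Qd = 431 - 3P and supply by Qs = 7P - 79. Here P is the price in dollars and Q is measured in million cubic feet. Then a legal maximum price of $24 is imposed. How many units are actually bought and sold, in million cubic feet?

89

In a free market, 431 - 3P = 7P - 79 gives the equilibrium P* = 51, Q* = 278.
Since 24 < 51, the ceiling is binding.
At P = 24: Qd = 431 - 3·24 = 359 and Qs = 7·24 - 79 = 89.
The quantity actually transacted is the short side, supply: 89.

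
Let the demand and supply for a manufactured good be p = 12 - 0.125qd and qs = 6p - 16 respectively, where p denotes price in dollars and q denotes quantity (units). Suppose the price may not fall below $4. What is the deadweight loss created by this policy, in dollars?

0

Rearranging demand gives qd = 96 - 8p. Without the control the market clears where 96 - 8p = 6p - 16, i.e. p* = 8 and q* = 32.
The floor of 4 is below the equilibrium price 8, so it is not binding; the market clears at p* = 8, q* = 32.
Since the control does not bind, no trades are prevented and deadweight loss is zero.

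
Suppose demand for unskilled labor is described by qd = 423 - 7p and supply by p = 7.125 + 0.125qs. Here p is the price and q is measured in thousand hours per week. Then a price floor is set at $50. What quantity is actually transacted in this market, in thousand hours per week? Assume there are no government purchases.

73

Rearranging supply gives qs = 8p - 57. Without the control the market clears where 423 - 7p = 8p - 57, i.e. p* = 32 and q* = 199.
Since 50 > 32, the floor is binding.
At p = 50: qd = 423 - 7·50 = 73 and qs = 8·50 - 57 = 343.
The quantity actually transacted is the short side, demand: 73.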